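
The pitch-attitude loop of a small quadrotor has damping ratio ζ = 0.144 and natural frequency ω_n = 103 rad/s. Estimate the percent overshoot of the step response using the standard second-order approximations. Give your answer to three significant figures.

%OS ≈ 63.3%

For an underdamped second-order system, %OS = 100·exp(−πζ/√(1−ζ²)).
πζ/√(1−ζ²) = π·0.144/√(1−0.0207) = 0.4572, so %OS = 100·e^(−0.4572) = 63.3%.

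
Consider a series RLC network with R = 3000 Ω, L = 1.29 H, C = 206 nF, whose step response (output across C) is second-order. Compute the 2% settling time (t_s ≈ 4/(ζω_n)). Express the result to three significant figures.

t_s ≈ 0.00344 s

For a series RLC circuit (capacitor voltage as output), ω_n = 1/√(LC) = 1/√(1.29 H · 206 nF) = 1940 rad/s.
ζ = (R/2)·√(C/L) = (3000/2)·√(206 nF/1.29 H) = 0.599.
t_s ≈ 4/(ζω_n) = 0.00344 s.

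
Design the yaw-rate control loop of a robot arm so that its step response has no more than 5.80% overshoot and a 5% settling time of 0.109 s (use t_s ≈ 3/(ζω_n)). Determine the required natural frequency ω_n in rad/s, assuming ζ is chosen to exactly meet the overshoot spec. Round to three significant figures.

ω_n ≈ 41.0 rad/s

Inverting the overshoot relation: ζ = |ln 0.0580|/√(π² + ln²0.0580) = 0.672.
Then ω_n = 3/(ζ t_s) = 3/(0.672 × 0.109) = 41.0 rad/s.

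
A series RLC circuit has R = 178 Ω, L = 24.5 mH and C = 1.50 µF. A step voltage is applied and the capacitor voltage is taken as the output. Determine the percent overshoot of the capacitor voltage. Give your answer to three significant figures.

For a series RLC circuit (capacitor voltage as output), ω_n = 1/√(LC) = 1/√(24.5 mH · 1.50 µF) = 5220 rad/s.
ζ = (R/2)·√(C/L) = (178/2)·√(1.50 µF/24.5 mH) = 0.696.
%OS = 100 e^{−πζ/√(1−ζ²)} with ζ = 0.696 gives 4.74%.

%OS ≈ 4.74%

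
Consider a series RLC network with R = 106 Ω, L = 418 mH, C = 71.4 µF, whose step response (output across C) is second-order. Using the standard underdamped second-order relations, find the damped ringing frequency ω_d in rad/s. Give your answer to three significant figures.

For a series RLC circuit (capacitor voltage as output), ω_n = 1/√(LC) = 1/√(418 mH · 71.4 µF) = 183 rad/s.
ζ = (R/2)·√(C/L) = (106/2)·√(71.4 µF/418 mH) = 0.693.
ω_d = ω_n√(1−ζ²) = 132 rad/s.

ω_d ≈ 132 rad/s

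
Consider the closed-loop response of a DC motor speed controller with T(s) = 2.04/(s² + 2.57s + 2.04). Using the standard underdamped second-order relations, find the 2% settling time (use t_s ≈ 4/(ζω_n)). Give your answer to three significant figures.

t_s ≈ 3.11 s

Matching coefficients with s² + 2ζω_n s + ω_n² gives ω_n² = 2.04 ⇒ ω_n = 1.43 rad/s, and ζ = 2.57/(2ω_n) = 0.900.
t_s ≈ 4/(ζω_n) = 4/(0.900·1.43) = 3.11 s.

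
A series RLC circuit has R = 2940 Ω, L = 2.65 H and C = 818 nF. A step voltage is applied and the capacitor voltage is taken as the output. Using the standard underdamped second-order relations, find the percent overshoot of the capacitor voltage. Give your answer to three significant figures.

For a series RLC circuit (capacitor voltage as output), ω_n = 1/√(LC) = 1/√(2.65 H · 818 nF) = 679 rad/s.
ζ = (R/2)·√(C/L) = (2940/2)·√(818 nF/2.65 H) = 0.817.
%OS = 100·exp(−πζ/√(1−ζ²)) = 1.17%.

%OS ≈ 1.17%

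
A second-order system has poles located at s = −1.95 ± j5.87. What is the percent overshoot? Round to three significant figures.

%OS ≈ 35.2%

|pole| = ω_n = √(1.95² + 5.87²) = 6.19 rad/s; ζ = cos θ = σ/ω_n = 0.315.
%OS = 100·exp(−πζ/√(1−ζ²)) = 35.2%.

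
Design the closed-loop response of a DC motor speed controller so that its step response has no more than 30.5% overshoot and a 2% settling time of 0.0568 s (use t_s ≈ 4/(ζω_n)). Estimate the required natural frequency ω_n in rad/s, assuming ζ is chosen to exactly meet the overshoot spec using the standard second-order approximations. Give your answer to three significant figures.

ω_n ≈ 199 rad/s

Inverting the overshoot relation: ζ = |ln 0.305|/√(π² + ln²0.305) = 0.354.
Then ω_n = 4/(ζ t_s) = 4/(0.354 × 0.0568) = 199 rad/s.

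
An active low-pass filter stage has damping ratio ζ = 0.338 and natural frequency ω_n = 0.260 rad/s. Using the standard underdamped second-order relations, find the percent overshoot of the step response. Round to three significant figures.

%OS ≈ 32.4%

For an underdamped second-order system, %OS = 100·exp(−πζ/√(1−ζ²)).
πζ/√(1−ζ²) = π·0.338/√(1−0.114) = 1.128, so %OS = 100·e^(−1.128) = 32.4%.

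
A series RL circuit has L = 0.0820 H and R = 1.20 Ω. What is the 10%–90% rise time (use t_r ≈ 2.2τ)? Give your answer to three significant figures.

t_r ≈ 0.150 s

τ = L/R = 0.0820/1.20 = 0.0683 s.
t_r ≈ 2.2τ = 0.150 s.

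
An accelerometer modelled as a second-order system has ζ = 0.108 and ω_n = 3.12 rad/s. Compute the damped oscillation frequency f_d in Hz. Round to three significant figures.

f_d ≈ 0.494 Hz

ω_d = ω_n√(1−ζ²) = 3.12·√0.988 = 3.10 rad/s.
f_d = ω_d/(2π) = 0.494 Hz.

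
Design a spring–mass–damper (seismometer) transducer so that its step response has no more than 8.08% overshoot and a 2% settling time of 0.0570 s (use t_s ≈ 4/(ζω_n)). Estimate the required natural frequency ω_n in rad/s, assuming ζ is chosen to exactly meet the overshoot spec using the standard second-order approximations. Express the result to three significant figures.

From %OS = 100·exp(−πζ/√(1−ζ²)), invert to get ζ = −ln(OS)/√(π² + ln²(OS)) with OS = 0.0808.
−ln 0.0808 = 2.516, so ζ = 2.516/√(π² + 6.329) = 0.625.
From t_s ≈ 4/(ζω_n): ω_n = 4/(ζ·t_s) = 4/(0.625·0.0570) = 112 rad/s.

ω_n ≈ 112 rad/s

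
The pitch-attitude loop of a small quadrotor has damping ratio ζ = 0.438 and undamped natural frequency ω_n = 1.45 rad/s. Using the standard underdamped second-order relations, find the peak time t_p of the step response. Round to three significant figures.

t_p ≈ 2.41 s

The damped frequency is ω_d = ω_n√(1−ζ²) = 1.45·√(1−0.192) = 1.30 rad/s.
Peak time t_p = π/ω_d = π/1.30 = 2.41 s.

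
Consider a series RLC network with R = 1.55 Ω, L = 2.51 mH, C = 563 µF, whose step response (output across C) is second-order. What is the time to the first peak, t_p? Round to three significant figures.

For a series RLC circuit (capacitor voltage as output), ω_n = 1/√(LC) = 1/√(2.51 mH · 563 µF) = 841 rad/s.
ζ = (R/2)·√(C/L) = (1.55/2)·√(563 µF/2.51 mH) = 0.367.
ω_d = ω_n√(1−ζ²) = 783 rad/s. t_p = π/ω_d = 0.00401 s.

t_p ≈ 0.00401 s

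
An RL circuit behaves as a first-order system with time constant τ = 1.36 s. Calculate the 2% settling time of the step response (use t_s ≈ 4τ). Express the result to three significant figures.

t_s ≈ 5.44 s

t_s ≈ 4τ = 5.44 s.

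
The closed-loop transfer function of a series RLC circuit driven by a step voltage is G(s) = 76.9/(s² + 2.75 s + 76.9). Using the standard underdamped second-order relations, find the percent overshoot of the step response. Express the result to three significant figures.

Comparing the denominator to s² + 2ζω_n s + ω_n²: ω_n = √76.9 = 8.77 rad/s, and 2ζω_n = 2.75 so ζ = 2.75/(2·8.77) = 0.157.
%OS = 100 e^{−πζ/√(1−ζ²)} with ζ = 0.157 gives 60.7%.

%OS ≈ 60.7%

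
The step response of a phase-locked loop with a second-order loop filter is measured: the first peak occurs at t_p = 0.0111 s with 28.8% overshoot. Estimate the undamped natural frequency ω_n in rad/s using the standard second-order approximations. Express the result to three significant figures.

The overshoot fixes ζ = −ln(OS)/√(π²+ln²(OS)) = 0.368.
t_p = π/ω_d ⇒ ω_d = 283 rad/s; then ω_n = ω_d/√(1−ζ²) = 304 rad/s.

ω_n ≈ 304 rad/s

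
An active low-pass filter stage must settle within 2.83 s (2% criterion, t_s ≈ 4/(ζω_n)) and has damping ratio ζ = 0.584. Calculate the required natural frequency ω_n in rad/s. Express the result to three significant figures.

Rearranging t_s ≈ 4/(ζω_n) gives ω_n = 4/(ζ·t_s) = 4/(0.584 × 2.83) = 2.42 rad/s.

ω_n ≈ 2.42 rad/s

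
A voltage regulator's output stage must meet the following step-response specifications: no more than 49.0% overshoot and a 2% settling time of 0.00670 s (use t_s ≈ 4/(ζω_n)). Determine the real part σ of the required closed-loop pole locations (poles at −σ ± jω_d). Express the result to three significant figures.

The settling-time spec alone fixes σ = ζω_n = 4/t_s = 4/0.00670 = 597.
(Overshoot then fixes ζ = 0.221 and hence ω_d = σ·√(1−ζ²)/ζ = 2630 rad/s.)

σ ≈ 597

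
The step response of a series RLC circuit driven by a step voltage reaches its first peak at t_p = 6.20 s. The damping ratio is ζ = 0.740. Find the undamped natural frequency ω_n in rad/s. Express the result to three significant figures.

ω_n ≈ 0.753 rad/s

Peak time t_p = π/ω_d, so ω_d = π/t_p = π/6.20 = 0.507 rad/s.
ω_n = ω_d/√(1−ζ²) = 0.507/√0.452 = 0.753 rad/s.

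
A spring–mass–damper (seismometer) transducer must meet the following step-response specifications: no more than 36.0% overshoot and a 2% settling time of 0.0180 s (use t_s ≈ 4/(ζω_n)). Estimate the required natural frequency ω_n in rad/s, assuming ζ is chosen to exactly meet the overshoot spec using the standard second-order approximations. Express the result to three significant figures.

ζ = −ln(OS)/√(π² + (ln OS)²). With OS = 0.360, ln OS = −1.022 and ζ = 1.022/3.304 = 0.309.
From t_s ≈ 4/(ζω_n): ω_n = 4/(ζ·t_s) = 4/(0.309·0.0180) = 719 rad/s.

ω_n ≈ 719 rad/s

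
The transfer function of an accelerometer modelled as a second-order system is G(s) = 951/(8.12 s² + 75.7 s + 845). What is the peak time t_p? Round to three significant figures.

Dividing through by 8.12: denominator becomes s² + 9.323 s + 104.1.
So ω_n = √104.1 = 10.2 rad/s and ζ = 9.323/(2·10.2) = 0.457.
ω_d = ω_n√(1−ζ²) = 9.07 rad/s. t_p = π/ω_d = 0.346 s.

t_p ≈ 0.346 s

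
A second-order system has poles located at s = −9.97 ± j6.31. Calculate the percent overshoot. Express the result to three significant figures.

%OS ≈ 0.699%

The poles are at −σ ± jω_d with σ = 9.97 and ω_d = 6.31, so ω_n = √(σ²+ω_d²) = 11.8 rad/s and ζ = σ/ω_n = 0.845.
%OS = 100 e^{−πζ/√(1−ζ²)} with ζ = 0.845 gives 0.699%.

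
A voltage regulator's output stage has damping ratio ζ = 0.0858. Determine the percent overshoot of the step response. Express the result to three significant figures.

For an underdamped second-order system, %OS = 100·exp(−πζ/√(1−ζ²)).
πζ/√(1−ζ²) = π·0.0858/√(1−0.00736) = 0.2705, so %OS = 100·e^(−0.2705) = 76.3%.

%OS ≈ 76.3%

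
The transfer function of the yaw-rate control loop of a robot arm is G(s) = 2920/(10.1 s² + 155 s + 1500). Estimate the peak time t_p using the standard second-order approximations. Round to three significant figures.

t_p ≈ 0.332 s

Dividing through by 10.1: denominator becomes s² + 15.35 s + 148.5.
So ω_n = √148.5 = 12.2 rad/s and ζ = 15.35/(2·12.2) = 0.630.
ω_d = ω_n√(1−ζ²) = 9.47 rad/s. t_p = π/ω_d = 0.332 s.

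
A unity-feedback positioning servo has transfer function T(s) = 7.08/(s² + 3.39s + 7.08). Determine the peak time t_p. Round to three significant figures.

Comparing the denominator to s² + 2ζω_n s + ω_n²: ω_n = √7.08 = 2.66 rad/s, and 2ζω_n = 3.39 so ζ = 3.39/(2·2.66) = 0.637.
ω_d = ω_n√(1−ζ²) = 2.05 rad/s. Then t_p = π/ω_d = 1.53 s.

t_p ≈ 1.53 s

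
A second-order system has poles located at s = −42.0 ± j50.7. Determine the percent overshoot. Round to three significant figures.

%OS ≈ 7.41%

|pole| = ω_n = √(42.0² + 50.7²) = 65.8 rad/s; ζ = cos θ = σ/ω_n = 0.638.
%OS = 100 e^{−πζ/√(1−ζ²)} with ζ = 0.638 gives 7.41%.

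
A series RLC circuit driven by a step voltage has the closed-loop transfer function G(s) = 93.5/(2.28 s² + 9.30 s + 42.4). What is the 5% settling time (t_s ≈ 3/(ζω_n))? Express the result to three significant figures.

t_s ≈ 1.47 s

Dividing through by 2.28: denominator becomes s² + 4.079 s + 18.60.
So ω_n = √18.60 = 4.31 rad/s and ζ = 4.079/(2·4.31) = 0.473.
t_s ≈ 3/(ζω_n) = 1.47 s.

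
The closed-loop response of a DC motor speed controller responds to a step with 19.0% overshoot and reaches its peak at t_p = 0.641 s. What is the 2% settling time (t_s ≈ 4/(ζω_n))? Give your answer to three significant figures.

t_s ≈ 1.54 s

From the overshoot, ζ = −ln(OS)/√(π²+ln²(OS)) = 0.467.
From t_p = π/ω_d, ω_d = π/0.641 = 4.90 rad/s, so ω_n = ω_d/√(1−ζ²) = 5.54 rad/s.
t_s ≈ 4/(ζω_n) = 4/(0.467·5.54) = 1.54 s.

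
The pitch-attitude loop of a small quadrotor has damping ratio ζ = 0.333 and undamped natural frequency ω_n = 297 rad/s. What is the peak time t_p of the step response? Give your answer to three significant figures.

The damped frequency is ω_d = ω_n√(1−ζ²) = 297·√(1−0.111) = 280 rad/s.
Peak time t_p = π/ω_d = π/280 = 0.0112 s.

t_p ≈ 0.0112 s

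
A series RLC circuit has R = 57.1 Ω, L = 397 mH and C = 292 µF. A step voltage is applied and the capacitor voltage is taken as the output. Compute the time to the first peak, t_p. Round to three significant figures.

For a series RLC circuit (capacitor voltage as output), ω_n = 1/√(LC) = 1/√(397 mH · 292 µF) = 92.9 rad/s.
ζ = (R/2)·√(C/L) = (57.1/2)·√(292 µF/397 mH) = 0.774.
ω_d = ω_n√(1−ζ²) = 58.8 rad/s. t_p = π/ω_d = 0.0534 s.

t_p ≈ 0.0534 s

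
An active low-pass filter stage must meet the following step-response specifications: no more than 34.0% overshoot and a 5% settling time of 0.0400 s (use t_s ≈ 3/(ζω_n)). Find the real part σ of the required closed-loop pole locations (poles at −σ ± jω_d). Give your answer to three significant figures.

The settling-time spec alone fixes σ = ζω_n = 3/t_s = 3/0.0400 = 75.0.
(Overshoot then fixes ζ = 0.325 and hence ω_d = σ·√(1−ζ²)/ζ = 218 rad/s.)

σ ≈ 75.0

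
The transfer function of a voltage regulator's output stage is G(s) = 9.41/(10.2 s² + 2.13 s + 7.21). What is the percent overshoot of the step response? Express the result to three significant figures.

Dividing through by 10.2: denominator becomes s² + 0.2088 s + 0.7069.
So ω_n = √0.7069 = 0.841 rad/s and ζ = 0.2088/(2·0.841) = 0.124.
Overshoot: exp(−π·0.124/√(1−0.124²)) = 0.675, i.e. 67.5%.

%OS ≈ 67.5%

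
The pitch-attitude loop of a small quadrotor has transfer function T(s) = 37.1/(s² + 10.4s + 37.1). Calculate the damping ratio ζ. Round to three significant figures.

ζ ≈ 0.854

ω_n = √37.1 = 6.09 rad/s; ζ = 10.4/(2·6.09) = 0.854.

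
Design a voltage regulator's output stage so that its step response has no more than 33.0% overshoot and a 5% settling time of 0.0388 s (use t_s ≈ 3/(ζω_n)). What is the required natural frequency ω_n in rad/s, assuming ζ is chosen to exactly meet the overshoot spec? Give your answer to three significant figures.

ω_n ≈ 232 rad/s

Inverting the overshoot relation: ζ = |ln 0.330|/√(π² + ln²0.330) = 0.333.
From t_s ≈ 3/(ζω_n): ω_n = 3/(ζ·t_s) = 3/(0.333·0.0388) = 232 rad/s.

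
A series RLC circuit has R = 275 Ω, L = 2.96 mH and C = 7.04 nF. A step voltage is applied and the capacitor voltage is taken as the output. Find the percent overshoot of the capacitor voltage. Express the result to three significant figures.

%OS ≈ 50.6%

For a series RLC circuit (capacitor voltage as output), ω_n = 1/√(LC) = 1/√(2.96 mH · 7.04 nF) = 219000 rad/s.
ζ = (R/2)·√(C/L) = (275/2)·√(7.04 nF/2.96 mH) = 0.212.
%OS = 100 e^{−πζ/√(1−ζ²)} with ζ = 0.212 gives 50.6%.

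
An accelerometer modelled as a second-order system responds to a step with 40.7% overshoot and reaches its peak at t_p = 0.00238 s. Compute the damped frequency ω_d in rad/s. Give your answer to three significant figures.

ω_d ≈ 1320 rad/s

t_p = π/ω_d, so ω_d = π/0.00238 = 1320 rad/s.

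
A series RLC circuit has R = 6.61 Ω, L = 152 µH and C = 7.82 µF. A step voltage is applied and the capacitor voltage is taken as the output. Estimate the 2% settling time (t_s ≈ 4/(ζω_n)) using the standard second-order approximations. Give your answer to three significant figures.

For a series RLC circuit (capacitor voltage as output), ω_n = 1/√(LC) = 1/√(152 µH · 7.82 µF) = 29000 rad/s.
ζ = (R/2)·√(C/L) = (6.61/2)·√(7.82 µF/152 µH) = 0.750.
t_s ≈ 4/(ζω_n) = 0.000184 s.

t_s ≈ 0.000184 s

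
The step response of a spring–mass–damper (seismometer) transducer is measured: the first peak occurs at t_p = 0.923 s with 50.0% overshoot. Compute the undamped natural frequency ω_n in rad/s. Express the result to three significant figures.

The overshoot fixes ζ = −ln(OS)/√(π²+ln²(OS)) = 0.215.
From t_p = π/ω_d, ω_d = π/0.923 = 3.40 rad/s, so ω_n = ω_d/√(1−ζ²) = 3.49 rad/s.

ω_n ≈ 3.49 rad/s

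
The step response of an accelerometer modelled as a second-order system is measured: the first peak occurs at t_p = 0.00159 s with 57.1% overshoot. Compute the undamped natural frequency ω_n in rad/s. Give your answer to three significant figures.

ω_n ≈ 2010 rad/s

The overshoot fixes ζ = −ln(OS)/√(π²+ln²(OS)) = 0.176.
t_p = π/ω_d ⇒ ω_d = 1980 rad/s; then ω_n = ω_d/√(1−ζ²) = 2010 rad/s.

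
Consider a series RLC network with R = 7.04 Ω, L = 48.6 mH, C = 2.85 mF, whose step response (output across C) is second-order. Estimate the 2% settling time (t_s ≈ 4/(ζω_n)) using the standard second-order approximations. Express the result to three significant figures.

For a series RLC circuit (capacitor voltage as output), ω_n = 1/√(LC) = 1/√(48.6 mH · 2.85 mF) = 85.0 rad/s.
ζ = (R/2)·√(C/L) = (7.04/2)·√(2.85 mF/48.6 mH) = 0.852.
t_s ≈ 4/(ζω_n) = 0.0552 s.

t_s ≈ 0.0552 s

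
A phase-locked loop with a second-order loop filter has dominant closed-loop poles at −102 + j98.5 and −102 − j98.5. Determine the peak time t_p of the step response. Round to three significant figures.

t_p = π/ω_d with ω_d = 98.5 (the imaginary part), so t_p = 0.0319 s.

t_p ≈ 0.0319 s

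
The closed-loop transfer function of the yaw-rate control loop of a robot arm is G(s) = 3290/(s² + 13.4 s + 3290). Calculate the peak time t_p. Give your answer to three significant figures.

t_p ≈ 0.0551 s

Comparing the denominator to s² + 2ζω_n s + ω_n²: ω_n = √3290 = 57.4 rad/s, and 2ζω_n = 13.4 so ζ = 13.4/(2·57.4) = 0.117.
ω_d = ω_n√(1−ζ²) = 57.0 rad/s. Then t_p = π/ω_d = 0.0551 s.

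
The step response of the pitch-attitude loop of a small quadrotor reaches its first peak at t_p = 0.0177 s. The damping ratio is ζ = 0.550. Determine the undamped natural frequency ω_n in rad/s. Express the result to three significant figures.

Peak time t_p = π/ω_d, so ω_d = π/t_p = π/0.0177 = 177 rad/s.
ω_n = ω_d/√(1−ζ²) = 177/√0.698 = 213 rad/s.

ω_n ≈ 213 rad/s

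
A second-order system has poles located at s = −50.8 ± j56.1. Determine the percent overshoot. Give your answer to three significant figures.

%OS ≈ 5.81%

The poles are at −σ ± jω_d with σ = 50.8 and ω_d = 56.1, so ω_n = √(σ²+ω_d²) = 75.7 rad/s and ζ = σ/ω_n = 0.671.
%OS = 100 e^{−πζ/√(1−ζ²)} with ζ = 0.671 gives 5.81%.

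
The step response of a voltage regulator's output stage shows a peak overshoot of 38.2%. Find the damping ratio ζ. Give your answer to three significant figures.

ζ ≈ 0.293

Inverting the overshoot relation: ζ = |ln 0.382|/√(π² + ln²0.382) = 0.293.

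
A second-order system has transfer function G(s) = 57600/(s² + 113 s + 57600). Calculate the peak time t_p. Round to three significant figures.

Matching coefficients with s² + 2ζω_n s + ω_n² gives ω_n² = 57600 ⇒ ω_n = 240 rad/s, and ζ = 113/(2ω_n) = 0.235.
ω_d = 240·√(1 − 0.235²) = 233 rad/s. Then t_p = π/ω_d = 0.0135 s.

t_p ≈ 0.0135 s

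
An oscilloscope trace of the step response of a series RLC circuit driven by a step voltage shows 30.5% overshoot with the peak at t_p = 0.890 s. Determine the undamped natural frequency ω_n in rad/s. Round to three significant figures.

ω_n ≈ 3.77 rad/s

ζ from %OS: ζ = |ln 0.305|/√(π²+ln²0.305) = 0.354.
t_p = π/ω_d ⇒ ω_d = 3.53 rad/s; then ω_n = ω_d/√(1−ζ²) = 3.77 rad/s.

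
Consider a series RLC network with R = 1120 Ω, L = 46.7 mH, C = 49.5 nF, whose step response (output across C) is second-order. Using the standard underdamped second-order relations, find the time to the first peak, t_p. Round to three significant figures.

For a series RLC circuit (capacitor voltage as output), ω_n = 1/√(LC) = 1/√(46.7 mH · 49.5 nF) = 20800 rad/s.
ζ = (R/2)·√(C/L) = (1120/2)·√(49.5 nF/46.7 mH) = 0.577.
The damped frequency ω_d = ω_n√(1−ζ²) = 17000 rad/s. t_p = π/ω_d = 0.000185 s.

t_p ≈ 0.000185 s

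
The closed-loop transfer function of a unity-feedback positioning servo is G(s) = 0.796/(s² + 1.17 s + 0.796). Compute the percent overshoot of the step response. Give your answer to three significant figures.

ω_n = √0.796 = 0.892 rad/s; ζ = 1.17/(2·0.892) = 0.656.
Overshoot: exp(−π·0.656/√(1−0.656²)) = 0.0653, i.e. 6.53%.

%OS ≈ 6.53%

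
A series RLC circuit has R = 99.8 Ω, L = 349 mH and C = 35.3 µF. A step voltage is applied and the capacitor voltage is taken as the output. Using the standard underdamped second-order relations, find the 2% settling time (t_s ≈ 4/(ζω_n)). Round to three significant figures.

t_s ≈ 0.0280 s

For a series RLC circuit (capacitor voltage as output), ω_n = 1/√(LC) = 1/√(349 mH · 35.3 µF) = 285 rad/s.
ζ = (R/2)·√(C/L) = (99.8/2)·√(35.3 µF/349 mH) = 0.502.
t_s ≈ 4/(ζω_n) = 0.0280 s.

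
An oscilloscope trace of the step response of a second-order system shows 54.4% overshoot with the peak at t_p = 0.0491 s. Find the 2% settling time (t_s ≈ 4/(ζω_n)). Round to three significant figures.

ζ from %OS: ζ = |ln 0.544|/√(π²+ln²0.544) = 0.190.
From t_p = π/ω_d, ω_d = π/0.0491 = 64.0 rad/s, so ω_n = ω_d/√(1−ζ²) = 65.2 rad/s.
t_s ≈ 4/(ζω_n) = 4/(0.190·65.2) = 0.323 s.

t_s ≈ 0.323 s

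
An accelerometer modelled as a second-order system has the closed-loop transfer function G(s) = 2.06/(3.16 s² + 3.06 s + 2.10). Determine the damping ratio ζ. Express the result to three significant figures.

Dividing through by 3.16: denominator becomes s² + 0.9684 s + 0.6646.
So ω_n = √0.6646 = 0.815 rad/s and ζ = 0.9684/(2·0.815) = 0.594.

ζ ≈ 0.594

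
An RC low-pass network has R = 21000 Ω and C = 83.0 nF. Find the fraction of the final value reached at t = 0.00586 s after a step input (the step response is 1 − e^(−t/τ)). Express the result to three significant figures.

τ = RC = 21000 × 83.0 nF = 0.00174 s.
y(t)/y_∞ = 1 − e^(−t/τ) = 1 − e^(−0.00586/0.00174) = 1 − e^(−3.36) = 0.965.

y/y_∞ ≈ 0.965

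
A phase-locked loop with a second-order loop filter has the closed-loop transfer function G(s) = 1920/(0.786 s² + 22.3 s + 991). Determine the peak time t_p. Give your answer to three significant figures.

t_p ≈ 0.0965 s

Dividing through by 0.786: denominator becomes s² + 28.37 s + 1261.
So ω_n = √1261 = 35.5 rad/s and ζ = 28.37/(2·35.5) = 0.400.
The damped frequency ω_d = ω_n√(1−ζ²) = 32.6 rad/s. t_p = π/ω_d = 0.0965 s.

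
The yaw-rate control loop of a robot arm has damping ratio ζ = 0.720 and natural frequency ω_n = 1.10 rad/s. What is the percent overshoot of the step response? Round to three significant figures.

%OS ≈ 3.84%

For an underdamped second-order system, %OS = 100·exp(−πζ/√(1−ζ²)).
πζ/√(1−ζ²) = π·0.720/√(1−0.518) = 3.259, so %OS = 100·e^(−3.259) = 3.84%.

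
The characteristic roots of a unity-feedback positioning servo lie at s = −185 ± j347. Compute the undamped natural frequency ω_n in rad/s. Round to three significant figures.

ω_n ≈ 393 rad/s

The poles are at −σ ± jω_d with σ = 185 and ω_d = 347, so ω_n = √(σ²+ω_d²) = 393 rad/s and ζ = σ/ω_n = 0.470.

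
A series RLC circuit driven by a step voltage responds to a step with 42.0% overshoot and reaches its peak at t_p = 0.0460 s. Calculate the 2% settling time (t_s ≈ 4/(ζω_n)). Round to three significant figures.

The overshoot fixes ζ = −ln(OS)/√(π²+ln²(OS)) = 0.266.
From t_p = π/ω_d, ω_d = π/0.0460 = 68.3 rad/s, so ω_n = ω_d/√(1−ζ²) = 70.9 rad/s.
t_s ≈ 4/(ζω_n) = 4/(0.266·70.9) = 0.212 s.

t_s ≈ 0.212 s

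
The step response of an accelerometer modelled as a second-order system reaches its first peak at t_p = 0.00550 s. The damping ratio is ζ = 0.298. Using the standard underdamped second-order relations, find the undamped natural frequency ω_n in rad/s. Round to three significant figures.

Peak time t_p = π/ω_d, so ω_d = π/t_p = π/0.00550 = 571 rad/s.
ω_n = ω_d/√(1−ζ²) = 571/√0.911 = 598 rad/s.

ω_n ≈ 598 rad/s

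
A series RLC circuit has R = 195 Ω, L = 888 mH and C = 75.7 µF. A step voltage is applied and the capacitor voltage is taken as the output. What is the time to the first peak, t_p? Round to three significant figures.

t_p ≈ 0.0592 s

For a series RLC circuit (capacitor voltage as output), ω_n = 1/√(LC) = 1/√(888 mH · 75.7 µF) = 122 rad/s.
ζ = (R/2)·√(C/L) = (195/2)·√(75.7 µF/888 mH) = 0.900.
The damped frequency ω_d = ω_n√(1−ζ²) = 53.1 rad/s. t_p = π/ω_d = 0.0592 s.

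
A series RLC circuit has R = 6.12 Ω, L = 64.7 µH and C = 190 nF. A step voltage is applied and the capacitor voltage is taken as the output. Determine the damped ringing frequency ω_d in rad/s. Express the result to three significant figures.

ω_d ≈ 281000 rad/s

For a series RLC circuit (capacitor voltage as output), ω_n = 1/√(LC) = 1/√(64.7 µH · 190 nF) = 285000 rad/s.
ζ = (R/2)·√(C/L) = (6.12/2)·√(190 nF/64.7 µH) = 0.166.
The damped frequency ω_d = ω_n√(1−ζ²) = 281000 rad/s.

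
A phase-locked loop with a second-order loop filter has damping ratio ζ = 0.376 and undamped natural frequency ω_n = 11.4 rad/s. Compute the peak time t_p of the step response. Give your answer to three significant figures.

t_p ≈ 0.297 s

The damped frequency is ω_d = ω_n√(1−ζ²) = 11.4·√(1−0.141) = 10.6 rad/s.
Peak time t_p = π/ω_d = π/10.6 = 0.297 s.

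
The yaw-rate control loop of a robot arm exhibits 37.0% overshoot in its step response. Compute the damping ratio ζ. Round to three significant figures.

ζ ≈ 0.302

From %OS = 100·exp(−πζ/√(1−ζ²)), invert to get ζ = −ln(OS)/√(π² + ln²(OS)) with OS = 0.370.
−ln 0.370 = 0.9943, so ζ = 0.9943/√(π² + 0.9885) = 0.302.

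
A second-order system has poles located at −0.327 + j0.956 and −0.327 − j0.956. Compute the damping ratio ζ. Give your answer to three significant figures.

ζ ≈ 0.324

|pole| = ω_n = √(0.327² + 0.956²) = 1.01 rad/s; ζ = cos θ = σ/ω_n = 0.324.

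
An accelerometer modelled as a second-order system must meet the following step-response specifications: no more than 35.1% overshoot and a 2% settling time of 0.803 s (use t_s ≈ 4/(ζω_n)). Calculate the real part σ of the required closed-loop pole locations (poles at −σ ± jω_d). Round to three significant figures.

σ ≈ 4.98

The settling-time spec alone fixes σ = ζω_n = 4/t_s = 4/0.803 = 4.98.
(Overshoot then fixes ζ = 0.316 and hence ω_d = σ·√(1−ζ²)/ζ = 14.9 rad/s.)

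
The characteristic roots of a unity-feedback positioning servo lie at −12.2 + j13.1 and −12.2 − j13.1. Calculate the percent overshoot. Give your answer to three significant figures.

With σ = 12.2, ω_d = 13.1: ω_n = √(σ²+ω_d²) = 17.9 rad/s, ζ = σ/ω_n = 0.682.
Overshoot: exp(−π·0.682/√(1−0.682²)) = 0.0536, i.e. 5.36%.

%OS ≈ 5.36%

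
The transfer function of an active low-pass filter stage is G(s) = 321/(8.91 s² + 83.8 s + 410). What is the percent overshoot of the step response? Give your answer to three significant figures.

%OS ≈ 4.87%

Dividing through by 8.91: denominator becomes s² + 9.405 s + 46.02.
So ω_n = √46.02 = 6.78 rad/s and ζ = 9.405/(2·6.78) = 0.693.
%OS = 100·exp(−πζ/√(1−ζ²)) = 4.87%.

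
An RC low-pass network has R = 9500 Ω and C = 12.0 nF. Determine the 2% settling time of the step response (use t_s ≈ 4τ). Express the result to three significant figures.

τ = RC = 9500 × 12.0 nF = 0.000114 s.
t_s ≈ 4τ = 0.000456 s.

t_s ≈ 0.000456 s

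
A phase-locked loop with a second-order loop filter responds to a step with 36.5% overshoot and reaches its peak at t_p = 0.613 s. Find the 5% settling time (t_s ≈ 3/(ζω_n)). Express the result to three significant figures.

ζ from %OS: ζ = |ln 0.365|/√(π²+ln²0.365) = 0.305.
t_p = π/ω_d ⇒ ω_d = 5.12 rad/s; then ω_n = ω_d/√(1−ζ²) = 5.38 rad/s.
t_s ≈ 3/(ζω_n) = 3/(0.305·5.38) = 1.82 s.

t_s ≈ 1.82 s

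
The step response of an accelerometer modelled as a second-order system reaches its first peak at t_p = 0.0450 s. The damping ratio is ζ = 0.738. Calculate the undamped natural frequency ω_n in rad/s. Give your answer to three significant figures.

Peak time t_p = π/ω_d, so ω_d = π/t_p = π/0.0450 = 69.8 rad/s.
ω_n = ω_d/√(1−ζ²) = 69.8/√0.455 = 103 rad/s.

ω_n ≈ 103 rad/s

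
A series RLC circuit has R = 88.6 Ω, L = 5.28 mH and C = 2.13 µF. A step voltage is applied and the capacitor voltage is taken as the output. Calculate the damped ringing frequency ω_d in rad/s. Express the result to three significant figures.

For a series RLC circuit (capacitor voltage as output), ω_n = 1/√(LC) = 1/√(5.28 mH · 2.13 µF) = 9430 rad/s.
ζ = (R/2)·√(C/L) = (88.6/2)·√(2.13 µF/5.28 mH) = 0.890.
ω_d = 9430·√(1 − 0.890²) = 4300 rad/s.

ω_d ≈ 4300 rad/s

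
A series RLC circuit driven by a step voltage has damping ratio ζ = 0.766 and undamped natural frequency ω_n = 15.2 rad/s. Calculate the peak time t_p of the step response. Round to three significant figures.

The damped frequency is ω_d = ω_n√(1−ζ²) = 15.2·√(1−0.587) = 9.77 rad/s.
Peak time t_p = π/ω_d = π/9.77 = 0.322 s.

t_p ≈ 0.322 s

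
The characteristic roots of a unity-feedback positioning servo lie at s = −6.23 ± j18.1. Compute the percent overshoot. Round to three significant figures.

|pole| = ω_n = √(6.23² + 18.1²) = 19.1 rad/s; ζ = cos θ = σ/ω_n = 0.325.
Overshoot: exp(−π·0.325/√(1−0.325²)) = 0.339, i.e. 33.9%.

%OS ≈ 33.9%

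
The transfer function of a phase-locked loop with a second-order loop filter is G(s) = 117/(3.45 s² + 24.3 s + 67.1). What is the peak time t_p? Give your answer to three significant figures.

t_p ≈ 1.18 s

Dividing through by 3.45: denominator becomes s² + 7.043 s + 19.45.
So ω_n = √19.45 = 4.41 rad/s and ζ = 7.043/(2·4.41) = 0.799.
ω_d = ω_n√(1−ζ²) = 2.65 rad/s. t_p = π/ω_d = 1.18 s.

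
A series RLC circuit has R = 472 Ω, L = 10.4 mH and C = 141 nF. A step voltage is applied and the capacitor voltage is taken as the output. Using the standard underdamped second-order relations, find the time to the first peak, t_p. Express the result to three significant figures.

t_p ≈ 0.000243 s

For a series RLC circuit (capacitor voltage as output), ω_n = 1/√(LC) = 1/√(10.4 mH · 141 nF) = 26100 rad/s.
ζ = (R/2)·√(C/L) = (472/2)·√(141 nF/10.4 mH) = 0.869.
ω_d = 26100·√(1 − 0.869²) = 12900 rad/s. t_p = π/ω_d = 0.000243 s.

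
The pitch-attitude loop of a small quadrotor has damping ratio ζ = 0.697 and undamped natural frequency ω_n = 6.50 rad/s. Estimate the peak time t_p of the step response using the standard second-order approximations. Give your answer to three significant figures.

The damped frequency is ω_d = ω_n√(1−ζ²) = 6.50·√(1−0.486) = 4.66 rad/s.
Peak time t_p = π/ω_d = π/4.66 = 0.674 s.

t_p ≈ 0.674 s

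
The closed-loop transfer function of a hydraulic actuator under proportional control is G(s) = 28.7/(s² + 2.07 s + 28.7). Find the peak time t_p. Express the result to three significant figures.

Comparing the denominator to s² + 2ζω_n s + ω_n²: ω_n = √28.7 = 5.36 rad/s, and 2ζω_n = 2.07 so ζ = 2.07/(2·5.36) = 0.193.
ω_d = ω_n√(1−ζ²) = 5.26 rad/s. Then t_p = π/ω_d = 0.598 s.

t_p ≈ 0.598 s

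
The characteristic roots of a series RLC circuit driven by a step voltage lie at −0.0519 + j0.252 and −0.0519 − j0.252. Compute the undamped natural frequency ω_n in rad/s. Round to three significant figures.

With σ = 0.0519, ω_d = 0.252: ω_n = √(σ²+ω_d²) = 0.257 rad/s, ζ = σ/ω_n = 0.202.

ω_n ≈ 0.257 rad/s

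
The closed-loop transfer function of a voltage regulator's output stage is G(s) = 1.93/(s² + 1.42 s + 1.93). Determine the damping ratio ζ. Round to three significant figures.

ζ ≈ 0.511

Comparing the denominator to s² + 2ζω_n s + ω_n²: ω_n = √1.93 = 1.39 rad/s, and 2ζω_n = 1.42 so ζ = 1.42/(2·1.39) = 0.511.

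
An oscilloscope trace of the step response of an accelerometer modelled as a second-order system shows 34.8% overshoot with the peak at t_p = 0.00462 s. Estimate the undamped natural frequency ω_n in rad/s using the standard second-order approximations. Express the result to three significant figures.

ω_n ≈ 717 rad/s

The overshoot fixes ζ = −ln(OS)/√(π²+ln²(OS)) = 0.318.
t_p = π/ω_d ⇒ ω_d = 680 rad/s; then ω_n = ω_d/√(1−ζ²) = 717 rad/s.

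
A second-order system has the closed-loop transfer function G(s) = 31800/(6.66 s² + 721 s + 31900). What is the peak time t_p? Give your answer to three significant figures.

Dividing through by 6.66: denominator becomes s² + 108.3 s + 4790.
So ω_n = √4790 = 69.2 rad/s and ζ = 108.3/(2·69.2) = 0.782.
ω_d = ω_n√(1−ζ²) = 43.1 rad/s. t_p = π/ω_d = 0.0728 s.

t_p ≈ 0.0728 s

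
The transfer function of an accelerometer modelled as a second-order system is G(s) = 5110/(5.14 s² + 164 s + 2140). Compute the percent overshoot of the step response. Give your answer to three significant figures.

Dividing through by 5.14: denominator becomes s² + 31.91 s + 416.3.
So ω_n = √416.3 = 20.4 rad/s and ζ = 31.91/(2·20.4) = 0.782.
%OS = 100·exp(−πζ/√(1−ζ²)) = 1.95%.

%OS ≈ 1.95%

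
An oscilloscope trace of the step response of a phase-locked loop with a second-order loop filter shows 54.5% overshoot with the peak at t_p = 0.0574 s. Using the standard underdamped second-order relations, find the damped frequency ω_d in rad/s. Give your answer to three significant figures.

t_p = π/ω_d, so ω_d = π/0.0574 = 54.7 rad/s.

ω_d ≈ 54.7 rad/s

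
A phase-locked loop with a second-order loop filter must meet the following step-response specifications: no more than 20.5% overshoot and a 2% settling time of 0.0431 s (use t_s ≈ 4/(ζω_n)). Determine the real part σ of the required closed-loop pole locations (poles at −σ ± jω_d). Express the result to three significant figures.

σ ≈ 92.8

The settling-time spec alone fixes σ = ζω_n = 4/t_s = 4/0.0431 = 92.8.
(Overshoot then fixes ζ = 0.450 and hence ω_d = σ·√(1−ζ²)/ζ = 184 rad/s.)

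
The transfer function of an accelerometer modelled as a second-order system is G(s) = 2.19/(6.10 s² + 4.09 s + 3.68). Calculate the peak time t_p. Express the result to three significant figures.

t_p ≈ 4.48 s

Dividing through by 6.10: denominator becomes s² + 0.6705 s + 0.6033.
So ω_n = √0.6033 = 0.777 rad/s and ζ = 0.6705/(2·0.777) = 0.432.
ω_d = 0.777·√(1 − 0.432²) = 0.701 rad/s. t_p = π/ω_d = 4.48 s.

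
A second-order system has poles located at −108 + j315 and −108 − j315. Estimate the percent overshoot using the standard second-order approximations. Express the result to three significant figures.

%OS ≈ 34.1%

|pole| = ω_n = √(108² + 315²) = 333 rad/s; ζ = cos θ = σ/ω_n = 0.324.
Overshoot: exp(−π·0.324/√(1−0.324²)) = 0.341, i.e. 34.1%.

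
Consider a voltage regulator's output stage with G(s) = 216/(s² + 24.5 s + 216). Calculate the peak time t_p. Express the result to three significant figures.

Matching coefficients with s² + 2ζω_n s + ω_n² gives ω_n² = 216 ⇒ ω_n = 14.7 rad/s, and ζ = 24.5/(2ω_n) = 0.834.
ω_d = 14.7·√(1 − 0.834²) = 8.12 rad/s. Then t_p = π/ω_d = 0.387 s.

t_p ≈ 0.387 s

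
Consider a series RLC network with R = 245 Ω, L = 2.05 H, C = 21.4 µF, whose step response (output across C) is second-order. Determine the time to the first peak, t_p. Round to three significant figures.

t_p ≈ 0.0227 s

For a series RLC circuit (capacitor voltage as output), ω_n = 1/√(LC) = 1/√(2.05 H · 21.4 µF) = 151 rad/s.
ζ = (R/2)·√(C/L) = (245/2)·√(21.4 µF/2.05 H) = 0.396.
ω_d = 151·√(1 − 0.396²) = 139 rad/s. t_p = π/ω_d = 0.0227 s.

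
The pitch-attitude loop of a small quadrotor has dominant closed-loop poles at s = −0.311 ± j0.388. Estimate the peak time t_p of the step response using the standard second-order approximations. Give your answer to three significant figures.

t_p = π/ω_d with ω_d = 0.388 (the imaginary part), so t_p = 8.10 s.

t_p ≈ 8.10 s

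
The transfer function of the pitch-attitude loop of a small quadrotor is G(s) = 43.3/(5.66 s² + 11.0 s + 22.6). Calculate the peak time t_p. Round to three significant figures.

t_p ≈ 1.80 s

Dividing through by 5.66: denominator becomes s² + 1.943 s + 3.993.
So ω_n = √3.993 = 2.00 rad/s and ζ = 1.943/(2·2.00) = 0.486.
The damped frequency ω_d = ω_n√(1−ζ²) = 1.75 rad/s. t_p = π/ω_d = 1.80 s.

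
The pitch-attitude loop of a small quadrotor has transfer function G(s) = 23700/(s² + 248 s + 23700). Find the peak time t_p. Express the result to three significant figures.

t_p ≈ 0.0344 s

Matching coefficients with s² + 2ζω_n s + ω_n² gives ω_n² = 23700 ⇒ ω_n = 154 rad/s, and ζ = 248/(2ω_n) = 0.805.
ω_d = ω_n√(1−ζ²) = 91.2 rad/s. Then t_p = π/ω_d = 0.0344 s.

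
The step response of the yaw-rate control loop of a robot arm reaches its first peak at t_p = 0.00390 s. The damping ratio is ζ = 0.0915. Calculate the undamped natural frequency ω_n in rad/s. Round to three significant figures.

Peak time t_p = π/ω_d, so ω_d = π/t_p = π/0.00390 = 806 rad/s.
ω_n = ω_d/√(1−ζ²) = 806/√0.992 = 809 rad/s.

ω_n ≈ 809 rad/s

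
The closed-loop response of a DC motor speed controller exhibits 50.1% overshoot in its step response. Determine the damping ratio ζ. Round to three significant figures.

ζ ≈ 0.215

From %OS = 100·exp(−πζ/√(1−ζ²)), invert to get ζ = −ln(OS)/√(π² + ln²(OS)) with OS = 0.501.
−ln 0.501 = 0.6911, so ζ = 0.6911/√(π² + 0.4777) = 0.215.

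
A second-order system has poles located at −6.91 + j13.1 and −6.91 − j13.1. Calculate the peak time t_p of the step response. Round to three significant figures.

t_p ≈ 0.240 s

t_p = π/ω_d with ω_d = 13.1 (the imaginary part), so t_p = 0.240 s.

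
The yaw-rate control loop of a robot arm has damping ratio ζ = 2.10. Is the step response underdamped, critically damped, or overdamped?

Since ζ = 2.10 > 1, the system is overdamped.

overdamped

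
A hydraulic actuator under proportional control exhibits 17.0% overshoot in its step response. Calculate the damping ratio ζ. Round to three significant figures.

From %OS = 100·exp(−πζ/√(1−ζ²)), invert to get ζ = −ln(OS)/√(π² + ln²(OS)) with OS = 0.170.
−ln 0.170 = 1.772, so ζ = 1.772/√(π² + 3.140) = 0.491.

ζ ≈ 0.491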